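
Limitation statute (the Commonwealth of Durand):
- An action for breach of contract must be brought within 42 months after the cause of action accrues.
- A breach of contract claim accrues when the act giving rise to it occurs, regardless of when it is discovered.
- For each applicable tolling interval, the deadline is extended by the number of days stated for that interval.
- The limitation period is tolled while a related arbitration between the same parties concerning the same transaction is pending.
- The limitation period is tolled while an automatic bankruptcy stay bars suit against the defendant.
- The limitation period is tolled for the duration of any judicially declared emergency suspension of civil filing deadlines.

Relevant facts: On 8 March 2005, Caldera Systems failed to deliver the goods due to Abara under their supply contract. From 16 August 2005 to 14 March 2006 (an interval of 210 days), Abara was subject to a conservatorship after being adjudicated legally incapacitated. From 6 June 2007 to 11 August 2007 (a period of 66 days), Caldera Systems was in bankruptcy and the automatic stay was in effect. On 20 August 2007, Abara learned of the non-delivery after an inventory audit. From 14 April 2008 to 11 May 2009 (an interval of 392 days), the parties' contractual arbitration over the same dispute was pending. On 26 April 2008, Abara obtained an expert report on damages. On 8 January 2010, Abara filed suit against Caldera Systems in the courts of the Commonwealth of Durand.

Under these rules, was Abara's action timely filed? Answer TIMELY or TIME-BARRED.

Because the rule ties accrual to occurrence, the claim accrued on 8 March 2005, not on the 20 August 2007 discovery date.
Adding the 42 months base period to 8 March 2005 gives a deadline of 8 September 2008, before any tolling.
The automatic bankruptcy stay from 6 June 2007 to 11 August 2007 tolled the period for 66 days, extending the deadline to 13 November 2008.
The period was tolled for 392 days by the pending related arbitration (14 April 2008 to 11 May 2009), pushing the deadline to 10 December 2009.
No stated provision tolls the period for the plaintiff's incapacity, so the interval from 16 August 2005 to 14 March 2006 has no effect on the deadline.
Nothing else in the chronology tolls or restarts the period.
Filing on 8 January 2010 missed the 10 December 2009 deadline — the action is time-barred.

TIME-BARRED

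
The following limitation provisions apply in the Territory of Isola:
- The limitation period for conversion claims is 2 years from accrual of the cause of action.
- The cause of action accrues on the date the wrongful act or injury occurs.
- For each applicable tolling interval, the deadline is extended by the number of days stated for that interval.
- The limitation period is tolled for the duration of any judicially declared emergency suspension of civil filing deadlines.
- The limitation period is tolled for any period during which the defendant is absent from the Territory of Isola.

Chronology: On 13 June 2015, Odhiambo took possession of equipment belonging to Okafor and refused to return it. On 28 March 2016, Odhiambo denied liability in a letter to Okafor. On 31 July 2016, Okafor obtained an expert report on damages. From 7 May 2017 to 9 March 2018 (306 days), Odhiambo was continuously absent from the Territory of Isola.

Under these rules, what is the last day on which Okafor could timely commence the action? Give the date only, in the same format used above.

The claim accrued on 13 June 2015, when the wrongful act occurred.
The untolled deadline — 2 years after 13 June 2015 — is 13 June 2017.
The period was tolled for 306 days by the defendant's absence from the jurisdiction (7 May 2017 to 9 March 2018), pushing the deadline to 15 April 2018.
Nothing else in the chronology tolls or restarts the period.

15 April 2018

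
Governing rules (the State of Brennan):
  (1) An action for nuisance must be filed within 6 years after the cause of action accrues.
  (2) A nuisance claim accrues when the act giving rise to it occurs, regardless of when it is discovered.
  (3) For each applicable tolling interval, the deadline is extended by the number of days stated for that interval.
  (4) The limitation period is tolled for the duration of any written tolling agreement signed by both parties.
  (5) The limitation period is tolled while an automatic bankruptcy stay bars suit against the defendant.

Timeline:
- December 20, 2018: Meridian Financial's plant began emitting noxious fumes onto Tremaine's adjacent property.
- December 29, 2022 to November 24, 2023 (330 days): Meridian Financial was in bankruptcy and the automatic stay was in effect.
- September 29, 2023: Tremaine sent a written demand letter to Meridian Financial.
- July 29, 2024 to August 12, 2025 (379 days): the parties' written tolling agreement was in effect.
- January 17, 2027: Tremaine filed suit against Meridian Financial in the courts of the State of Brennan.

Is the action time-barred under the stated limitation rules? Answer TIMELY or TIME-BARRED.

TIME-BARRED

The claim accrued on December 20, 2018, when the wrongful act occurred.
6 years from December 20, 2018 is December 20, 2024.
Because the automatic bankruptcy stay ran from December 29, 2022 to November 24, 2023, the deadline is extended by 330 days to November 15, 2025.
The period was tolled for 379 days by the written tolling agreement (July 29, 2024 to August 12, 2025), pushing the deadline to November 29, 2026.
The other events in the timeline have no effect on the limitation period under the stated rules.
The January 17, 2027 filing falls after the November 29, 2026 deadline; the claim is time-barred.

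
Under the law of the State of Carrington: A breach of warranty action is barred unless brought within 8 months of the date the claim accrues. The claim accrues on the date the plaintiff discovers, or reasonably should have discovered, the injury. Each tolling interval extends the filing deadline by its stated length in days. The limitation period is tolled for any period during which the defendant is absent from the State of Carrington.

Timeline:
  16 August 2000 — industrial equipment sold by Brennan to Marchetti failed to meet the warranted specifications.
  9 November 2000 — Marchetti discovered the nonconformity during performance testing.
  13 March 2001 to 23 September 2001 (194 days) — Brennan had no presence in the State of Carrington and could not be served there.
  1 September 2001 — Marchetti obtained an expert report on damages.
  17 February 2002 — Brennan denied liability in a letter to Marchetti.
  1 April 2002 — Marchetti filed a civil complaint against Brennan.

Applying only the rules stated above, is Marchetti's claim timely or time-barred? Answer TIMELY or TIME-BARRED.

TIME-BARRED

The claim did not accrue until Marchetti discovered the injury on 9 November 2000; the 16 August 2000 act date does not start the clock under the stated rule.
Adding the 8 months base period to 9 November 2000 gives a deadline of 9 July 2001, before any tolling.
The period was tolled for 194 days by the defendant's absence from the jurisdiction (13 March 2001 to 23 September 2001), pushing the deadline to 19 January 2002.
The other events in the timeline have no effect on the limitation period under the stated rules.
Filing on 1 April 2002 missed the 19 January 2002 deadline — the action is time-barred.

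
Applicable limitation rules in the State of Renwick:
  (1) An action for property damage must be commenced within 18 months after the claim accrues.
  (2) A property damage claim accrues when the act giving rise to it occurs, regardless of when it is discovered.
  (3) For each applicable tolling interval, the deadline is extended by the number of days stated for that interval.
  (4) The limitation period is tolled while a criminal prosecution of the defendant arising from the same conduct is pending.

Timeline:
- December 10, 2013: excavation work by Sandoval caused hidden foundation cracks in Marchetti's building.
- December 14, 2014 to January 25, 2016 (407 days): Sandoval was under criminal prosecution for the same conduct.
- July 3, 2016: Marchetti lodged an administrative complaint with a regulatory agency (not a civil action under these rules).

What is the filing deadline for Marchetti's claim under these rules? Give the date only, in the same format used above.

July 21, 2016

The limitation period began to run on December 10, 2013.
18 months from December 10, 2013 is June 10, 2015.
Because the pending criminal prosecution ran from December 14, 2014 to January 25, 2016, the deadline is extended by 407 days to July 21, 2016.
Nothing else in the chronology tolls or restarts the period.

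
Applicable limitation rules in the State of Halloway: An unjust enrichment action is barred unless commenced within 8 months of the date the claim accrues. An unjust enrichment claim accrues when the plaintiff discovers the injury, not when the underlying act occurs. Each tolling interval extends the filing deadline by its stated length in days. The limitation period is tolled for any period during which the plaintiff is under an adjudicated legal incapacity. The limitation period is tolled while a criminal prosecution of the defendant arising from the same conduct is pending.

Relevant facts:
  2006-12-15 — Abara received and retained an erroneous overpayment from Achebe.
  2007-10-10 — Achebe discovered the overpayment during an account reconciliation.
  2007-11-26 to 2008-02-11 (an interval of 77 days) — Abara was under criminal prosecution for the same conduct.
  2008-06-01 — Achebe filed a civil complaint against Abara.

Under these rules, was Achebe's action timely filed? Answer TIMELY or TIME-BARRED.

The claim did not accrue until Achebe discovered the injury on 2007-10-10; the 2006-12-15 act date does not start the clock under the stated rule.
Adding the 8 months base period to 2007-10-10 gives a deadline of 2008-06-10, before any tolling.
The pending criminal prosecution from 2007-11-26 to 2008-02-11 tolled the period for 77 days, extending the deadline to 2008-08-26.
The 2008-06-01 filing precedes the 2008-08-26 deadline; the claim is timely.

TIMELY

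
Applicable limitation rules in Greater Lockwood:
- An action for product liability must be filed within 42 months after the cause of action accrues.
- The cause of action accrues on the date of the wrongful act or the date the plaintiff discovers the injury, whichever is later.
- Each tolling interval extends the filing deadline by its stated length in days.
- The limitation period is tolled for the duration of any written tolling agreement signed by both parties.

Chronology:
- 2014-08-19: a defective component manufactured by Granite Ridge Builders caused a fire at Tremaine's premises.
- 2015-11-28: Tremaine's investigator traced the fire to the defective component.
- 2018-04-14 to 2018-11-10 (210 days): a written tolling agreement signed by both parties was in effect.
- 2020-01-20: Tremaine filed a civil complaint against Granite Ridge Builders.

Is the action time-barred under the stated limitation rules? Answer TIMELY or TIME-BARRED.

Because discovery on 2015-11-28 post-dates the 2014-08-19 act, accrual under the later-of rule falls on 2015-11-28.
Adding the 42 months base period to 2015-11-28 gives a deadline of 2019-05-28, before any tolling.
The period was tolled for 210 days by the written tolling agreement (2018-04-14 to 2018-11-10), pushing the deadline to 2019-12-24.
Filing on 2020-01-20 missed the 2019-12-24 deadline — the action is time-barred.

TIME-BARRED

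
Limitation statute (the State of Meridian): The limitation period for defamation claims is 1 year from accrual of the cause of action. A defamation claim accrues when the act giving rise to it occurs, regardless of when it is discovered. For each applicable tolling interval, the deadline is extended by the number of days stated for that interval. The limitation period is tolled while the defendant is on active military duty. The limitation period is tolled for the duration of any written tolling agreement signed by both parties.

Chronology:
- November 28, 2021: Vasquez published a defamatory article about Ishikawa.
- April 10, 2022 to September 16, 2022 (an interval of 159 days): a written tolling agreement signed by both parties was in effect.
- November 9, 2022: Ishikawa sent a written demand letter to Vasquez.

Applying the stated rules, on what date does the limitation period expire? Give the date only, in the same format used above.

May 6, 2023

The cause of action accrued on November 28, 2021, the date of the act.
1 year from November 28, 2021 is November 28, 2022.
Because the written tolling agreement ran from April 10, 2022 to September 16, 2022, the deadline is extended by 159 days to May 6, 2023.
The other events in the timeline have no effect on the limitation period under the stated rules.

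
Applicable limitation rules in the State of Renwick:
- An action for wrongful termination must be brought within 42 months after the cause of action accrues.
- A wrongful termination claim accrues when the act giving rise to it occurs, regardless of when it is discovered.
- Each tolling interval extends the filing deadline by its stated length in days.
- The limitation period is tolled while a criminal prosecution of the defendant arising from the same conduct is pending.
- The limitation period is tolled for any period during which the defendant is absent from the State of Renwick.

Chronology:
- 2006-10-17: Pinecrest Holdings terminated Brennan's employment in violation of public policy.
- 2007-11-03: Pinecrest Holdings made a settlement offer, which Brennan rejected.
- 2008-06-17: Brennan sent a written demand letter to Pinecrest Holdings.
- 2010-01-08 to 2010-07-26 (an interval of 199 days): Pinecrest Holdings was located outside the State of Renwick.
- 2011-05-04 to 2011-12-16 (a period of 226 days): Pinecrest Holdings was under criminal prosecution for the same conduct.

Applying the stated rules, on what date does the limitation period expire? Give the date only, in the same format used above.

The claim accrued on 2006-10-17, when the wrongful act occurred.
42 months from 2006-10-17 is 2010-04-17.
The defendant's absence from the jurisdiction from 2010-01-08 to 2010-07-26 tolled the period for 199 days, extending the deadline to 2010-11-02.
The pending criminal prosecution starting 2011-05-04 came too late — the period had run on 2010-11-02 — and so does not extend the deadline.
None of the other events listed affects the running of the period under the stated rules.

2010-11-02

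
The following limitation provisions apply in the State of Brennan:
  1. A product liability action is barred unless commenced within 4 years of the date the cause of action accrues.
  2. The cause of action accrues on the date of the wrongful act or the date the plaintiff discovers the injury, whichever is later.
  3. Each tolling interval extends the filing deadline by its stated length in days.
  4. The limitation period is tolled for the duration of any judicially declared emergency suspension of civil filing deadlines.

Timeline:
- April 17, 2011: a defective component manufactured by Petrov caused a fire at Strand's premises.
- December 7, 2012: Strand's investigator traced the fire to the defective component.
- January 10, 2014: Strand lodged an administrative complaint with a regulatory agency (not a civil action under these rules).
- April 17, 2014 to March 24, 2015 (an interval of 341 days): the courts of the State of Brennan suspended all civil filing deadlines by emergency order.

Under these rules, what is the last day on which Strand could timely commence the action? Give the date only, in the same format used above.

Taking the later of the act (April 17, 2011) and discovery (December 7, 2012), the claim accrued on December 7, 2012.
4 years from December 7, 2012 is December 7, 2016.
Because the emergency suspension of filing deadlines ran from April 17, 2014 to March 24, 2015, the deadline is extended by 341 days to November 13, 2017.
The other events in the timeline have no effect on the limitation period under the stated rules.

November 13, 2017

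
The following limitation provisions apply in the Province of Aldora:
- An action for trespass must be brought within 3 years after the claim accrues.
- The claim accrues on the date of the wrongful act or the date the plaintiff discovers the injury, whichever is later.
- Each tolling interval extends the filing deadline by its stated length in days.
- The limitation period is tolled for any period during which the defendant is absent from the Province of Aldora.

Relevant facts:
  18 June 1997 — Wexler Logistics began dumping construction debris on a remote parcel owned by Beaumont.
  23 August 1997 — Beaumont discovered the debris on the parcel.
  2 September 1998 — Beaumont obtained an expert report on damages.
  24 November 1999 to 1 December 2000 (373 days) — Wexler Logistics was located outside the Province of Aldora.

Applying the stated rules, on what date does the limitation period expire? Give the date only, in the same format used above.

Taking the later of the act (18 June 1997) and discovery (23 August 1997), the claim accrued on 23 August 1997.
3 years from 23 August 1997 is 23 August 2000.
Because the defendant's absence from the jurisdiction ran from 24 November 1999 to 1 December 2000, the deadline is extended by 373 days to 31 August 2001.
Nothing else in the chronology tolls or restarts the period.

31 August 2001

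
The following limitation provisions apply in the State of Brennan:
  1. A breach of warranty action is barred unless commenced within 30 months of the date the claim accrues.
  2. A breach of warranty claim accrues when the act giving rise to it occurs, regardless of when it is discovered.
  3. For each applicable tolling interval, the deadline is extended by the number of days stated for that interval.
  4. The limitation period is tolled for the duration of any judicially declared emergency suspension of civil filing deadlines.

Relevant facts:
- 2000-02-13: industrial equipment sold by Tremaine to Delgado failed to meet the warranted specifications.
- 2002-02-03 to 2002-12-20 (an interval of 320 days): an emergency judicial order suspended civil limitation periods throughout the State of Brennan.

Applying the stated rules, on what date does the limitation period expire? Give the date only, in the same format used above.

2003-06-29

The claim accrued on 2000-02-13, the date of the act.
30 months from 2000-02-13 is 2002-08-13.
Because the emergency suspension of filing deadlines ran from 2002-02-03 to 2002-12-20, the deadline is extended by 320 days to 2003-06-29.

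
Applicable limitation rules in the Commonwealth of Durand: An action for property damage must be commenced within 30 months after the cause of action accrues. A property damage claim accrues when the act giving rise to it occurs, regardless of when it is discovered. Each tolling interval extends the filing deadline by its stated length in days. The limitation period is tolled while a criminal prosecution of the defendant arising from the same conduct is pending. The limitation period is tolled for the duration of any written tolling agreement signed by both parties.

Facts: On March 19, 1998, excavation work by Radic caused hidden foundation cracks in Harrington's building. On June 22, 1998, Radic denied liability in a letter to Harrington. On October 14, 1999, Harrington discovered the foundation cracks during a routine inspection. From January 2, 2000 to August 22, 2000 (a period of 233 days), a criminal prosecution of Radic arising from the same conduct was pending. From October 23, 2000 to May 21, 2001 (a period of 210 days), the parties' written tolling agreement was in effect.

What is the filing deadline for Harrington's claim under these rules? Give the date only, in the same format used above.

The claim accrued on March 19, 1998, when the wrongful act occurred; under the stated occurrence rule the October 14, 1999 discovery does not delay accrual.
Adding the 30 months base period to March 19, 1998 gives a deadline of September 19, 2000, before any tolling.
The pending criminal prosecution from January 2, 2000 to August 22, 2000 tolled the period for 233 days, extending the deadline to May 10, 2001.
Because the written tolling agreement ran from October 23, 2000 to May 21, 2001, the deadline is extended by 210 days to December 6, 2001.
None of the other events listed affects the running of the period under the stated rules.

December 6, 2001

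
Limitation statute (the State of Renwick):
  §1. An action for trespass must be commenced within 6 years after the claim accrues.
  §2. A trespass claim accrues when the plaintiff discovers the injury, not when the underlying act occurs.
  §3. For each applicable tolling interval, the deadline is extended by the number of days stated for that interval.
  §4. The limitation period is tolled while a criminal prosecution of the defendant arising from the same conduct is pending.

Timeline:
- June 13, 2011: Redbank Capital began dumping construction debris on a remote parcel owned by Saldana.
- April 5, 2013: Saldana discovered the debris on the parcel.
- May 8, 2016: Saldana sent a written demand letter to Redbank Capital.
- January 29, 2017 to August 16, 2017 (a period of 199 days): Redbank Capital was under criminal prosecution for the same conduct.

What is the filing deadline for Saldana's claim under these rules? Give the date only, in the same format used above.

Accrual is tied to discovery, so the period began on April 5, 2013 rather than on June 13, 2011 when the act occurred.
6 years from April 5, 2013 is April 5, 2019.
Because the pending criminal prosecution ran from January 29, 2017 to August 16, 2017, the deadline is extended by 199 days to October 21, 2019.
None of the other events listed affects the running of the period under the stated rules.

October 21, 2019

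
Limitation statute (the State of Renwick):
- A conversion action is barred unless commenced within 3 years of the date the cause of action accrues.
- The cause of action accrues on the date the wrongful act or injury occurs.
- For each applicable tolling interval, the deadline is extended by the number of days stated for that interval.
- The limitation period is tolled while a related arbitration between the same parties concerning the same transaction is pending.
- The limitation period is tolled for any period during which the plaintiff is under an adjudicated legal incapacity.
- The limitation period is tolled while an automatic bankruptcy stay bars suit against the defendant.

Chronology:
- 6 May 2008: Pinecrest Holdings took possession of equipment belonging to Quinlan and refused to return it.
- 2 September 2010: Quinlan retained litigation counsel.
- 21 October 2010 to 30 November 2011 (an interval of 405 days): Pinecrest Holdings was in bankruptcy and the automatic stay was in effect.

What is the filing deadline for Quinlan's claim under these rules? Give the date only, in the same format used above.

14 June 2012

The cause of action accrued on 6 May 2008, the date of the act.
Adding the 3 years base period to 6 May 2008 gives a deadline of 6 May 2011, before any tolling.
Because the automatic bankruptcy stay ran from 21 October 2010 to 30 November 2011, the deadline is extended by 405 days to 14 June 2012.
None of the other events listed affects the running of the period under the stated rules.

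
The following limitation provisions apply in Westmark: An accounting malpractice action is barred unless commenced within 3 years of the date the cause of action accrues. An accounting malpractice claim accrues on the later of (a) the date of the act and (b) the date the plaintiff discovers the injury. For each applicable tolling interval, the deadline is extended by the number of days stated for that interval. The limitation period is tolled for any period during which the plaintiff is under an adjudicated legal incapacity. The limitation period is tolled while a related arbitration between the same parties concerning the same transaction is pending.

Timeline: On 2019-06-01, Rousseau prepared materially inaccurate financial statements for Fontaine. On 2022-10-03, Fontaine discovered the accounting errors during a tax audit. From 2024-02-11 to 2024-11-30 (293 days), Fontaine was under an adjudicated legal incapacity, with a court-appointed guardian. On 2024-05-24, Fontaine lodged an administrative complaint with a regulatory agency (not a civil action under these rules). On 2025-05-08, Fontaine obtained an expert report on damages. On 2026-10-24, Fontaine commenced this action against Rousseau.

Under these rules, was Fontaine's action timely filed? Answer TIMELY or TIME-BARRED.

TIME-BARRED

The claim accrued on 2022-10-03 — the later of the 2019-06-01 act and the 2022-10-03 discovery.
The untolled deadline — 3 years after 2022-10-03 — is 2025-10-03.
Because the plaintiff's legal incapacity ran from 2024-02-11 to 2024-11-30, the deadline is extended by 293 days to 2026-07-23.
Nothing else in the chronology tolls or restarts the period.
Filing on 2026-10-24 missed the 2026-07-23 deadline — the action is time-barred.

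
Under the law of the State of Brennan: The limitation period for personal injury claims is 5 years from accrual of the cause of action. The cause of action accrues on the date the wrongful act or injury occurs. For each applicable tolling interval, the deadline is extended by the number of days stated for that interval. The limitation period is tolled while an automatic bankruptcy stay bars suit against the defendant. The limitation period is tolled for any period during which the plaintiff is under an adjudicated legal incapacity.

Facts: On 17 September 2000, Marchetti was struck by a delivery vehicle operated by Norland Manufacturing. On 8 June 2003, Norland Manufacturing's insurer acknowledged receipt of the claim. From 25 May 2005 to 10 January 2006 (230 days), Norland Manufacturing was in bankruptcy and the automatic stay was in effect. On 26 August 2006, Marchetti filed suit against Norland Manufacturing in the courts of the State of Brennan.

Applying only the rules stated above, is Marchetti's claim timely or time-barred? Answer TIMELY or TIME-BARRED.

The claim accrued on 17 September 2000, when the wrongful act occurred.
The untolled deadline — 5 years after 17 September 2000 — is 17 September 2005.
The period was tolled for 230 days by the automatic bankruptcy stay (25 May 2005 to 10 January 2006), pushing the deadline to 5 May 2006.
The other events in the timeline have no effect on the limitation period under the stated rules.
The 26 August 2006 filing falls after the 5 May 2006 deadline; the claim is time-barred.

TIME-BARRED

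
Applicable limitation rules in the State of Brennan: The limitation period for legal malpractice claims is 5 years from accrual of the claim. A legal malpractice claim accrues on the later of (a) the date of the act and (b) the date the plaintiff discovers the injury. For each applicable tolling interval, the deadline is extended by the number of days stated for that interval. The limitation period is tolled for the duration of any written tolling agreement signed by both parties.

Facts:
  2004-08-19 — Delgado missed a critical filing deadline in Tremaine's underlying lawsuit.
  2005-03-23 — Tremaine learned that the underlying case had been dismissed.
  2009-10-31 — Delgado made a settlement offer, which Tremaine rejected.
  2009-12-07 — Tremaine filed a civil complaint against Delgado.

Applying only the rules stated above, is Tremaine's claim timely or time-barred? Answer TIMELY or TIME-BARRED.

TIMELY

The claim accrued on 2005-03-23 — the later of the 2004-08-19 act and the 2005-03-23 discovery.
Adding the 5 years base period to 2005-03-23 gives a deadline of 2010-03-23, before any tolling.
None of the other events listed affects the running of the period under the stated rules.
Filing on 2009-12-07 beat the 2010-03-23 deadline — the action is timely.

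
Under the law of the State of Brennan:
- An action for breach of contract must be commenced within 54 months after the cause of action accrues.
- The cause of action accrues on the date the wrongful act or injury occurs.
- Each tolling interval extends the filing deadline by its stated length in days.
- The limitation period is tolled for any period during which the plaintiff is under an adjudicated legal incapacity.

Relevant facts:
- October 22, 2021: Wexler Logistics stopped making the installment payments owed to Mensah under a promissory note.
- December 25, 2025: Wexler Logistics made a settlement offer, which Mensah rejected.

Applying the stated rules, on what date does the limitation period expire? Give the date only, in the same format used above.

April 22, 2026

The cause of action accrued on October 22, 2021, the date of the act.
Adding the 54 months base period to October 22, 2021 gives a deadline of April 22, 2026, before any tolling.
None of the other events listed affects the running of the period under the stated rules.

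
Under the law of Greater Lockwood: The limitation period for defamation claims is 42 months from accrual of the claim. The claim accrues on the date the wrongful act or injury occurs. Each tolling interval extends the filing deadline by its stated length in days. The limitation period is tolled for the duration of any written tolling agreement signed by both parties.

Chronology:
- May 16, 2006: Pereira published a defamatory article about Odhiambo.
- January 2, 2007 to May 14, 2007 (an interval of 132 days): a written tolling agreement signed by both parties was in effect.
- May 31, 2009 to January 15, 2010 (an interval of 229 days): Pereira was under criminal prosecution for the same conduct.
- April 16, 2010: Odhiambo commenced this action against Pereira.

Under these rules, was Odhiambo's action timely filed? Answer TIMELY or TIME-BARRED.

TIME-BARRED

The claim accrued on May 16, 2006, when the wrongful act occurred.
The untolled deadline — 42 months after May 16, 2006 — is November 16, 2009.
The period was tolled for 132 days by the written tolling agreement (January 2, 2007 to May 14, 2007), pushing the deadline to March 28, 2010.
No stated provision tolls the period for a criminal prosecution, so the interval from May 31, 2009 to January 15, 2010 has no effect on the deadline.
Odhiambo filed on April 16, 2010, after the March 28, 2010 deadline, so the action is time-barred.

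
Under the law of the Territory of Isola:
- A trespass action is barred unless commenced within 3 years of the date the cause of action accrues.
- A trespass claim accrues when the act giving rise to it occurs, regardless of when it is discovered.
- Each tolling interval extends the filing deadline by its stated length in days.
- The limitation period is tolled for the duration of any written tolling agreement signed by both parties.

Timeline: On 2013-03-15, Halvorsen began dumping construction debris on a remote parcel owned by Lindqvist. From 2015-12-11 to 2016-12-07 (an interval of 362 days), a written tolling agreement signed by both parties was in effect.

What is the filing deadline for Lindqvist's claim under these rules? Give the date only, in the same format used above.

2017-03-12

The limitation period began to run on 2013-03-15.
Adding the 3 years base period to 2013-03-15 gives a deadline of 2016-03-15, before any tolling.
The period was tolled for 362 days by the written tolling agreement (2015-12-11 to 2016-12-07), pushing the deadline to 2017-03-12.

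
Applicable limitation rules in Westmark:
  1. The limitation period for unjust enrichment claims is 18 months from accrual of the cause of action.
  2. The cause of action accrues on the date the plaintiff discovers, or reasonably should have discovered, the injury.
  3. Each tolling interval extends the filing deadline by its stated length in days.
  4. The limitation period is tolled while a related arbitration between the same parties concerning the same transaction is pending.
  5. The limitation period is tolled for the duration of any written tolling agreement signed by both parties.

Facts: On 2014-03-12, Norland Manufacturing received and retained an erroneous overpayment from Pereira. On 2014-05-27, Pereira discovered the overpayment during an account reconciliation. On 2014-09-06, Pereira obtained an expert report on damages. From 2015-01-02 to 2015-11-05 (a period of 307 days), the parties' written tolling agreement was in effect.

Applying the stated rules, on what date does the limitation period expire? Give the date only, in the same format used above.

The claim did not accrue until Pereira discovered the injury on 2014-05-27; the 2014-03-12 act date does not start the clock under the stated rule.
18 months from 2014-05-27 is 2015-11-27.
The period was tolled for 307 days by the written tolling agreement (2015-01-02 to 2015-11-05), pushing the deadline to 2016-09-29.
Nothing else in the chronology tolls or restarts the period.

2016-09-29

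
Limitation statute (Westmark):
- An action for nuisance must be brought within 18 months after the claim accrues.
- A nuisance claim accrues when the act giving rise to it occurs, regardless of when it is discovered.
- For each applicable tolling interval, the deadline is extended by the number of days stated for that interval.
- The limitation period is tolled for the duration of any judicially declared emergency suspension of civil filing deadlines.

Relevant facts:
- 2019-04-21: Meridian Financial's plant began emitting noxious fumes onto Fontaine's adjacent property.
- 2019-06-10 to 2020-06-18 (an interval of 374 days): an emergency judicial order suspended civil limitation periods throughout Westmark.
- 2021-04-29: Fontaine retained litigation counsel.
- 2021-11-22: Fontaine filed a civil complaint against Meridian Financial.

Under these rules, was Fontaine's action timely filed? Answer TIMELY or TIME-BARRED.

TIME-BARRED

The limitation period began to run on 2019-04-21.
Adding the 18 months base period to 2019-04-21 gives a deadline of 2020-10-21, before any tolling.
The period was tolled for 374 days by the emergency suspension of filing deadlines (2019-06-10 to 2020-06-18), pushing the deadline to 2021-10-30.
The other events in the timeline have no effect on the limitation period under the stated rules.
Fontaine filed on 2021-11-22, after the 2021-10-30 deadline, so the action is time-barred.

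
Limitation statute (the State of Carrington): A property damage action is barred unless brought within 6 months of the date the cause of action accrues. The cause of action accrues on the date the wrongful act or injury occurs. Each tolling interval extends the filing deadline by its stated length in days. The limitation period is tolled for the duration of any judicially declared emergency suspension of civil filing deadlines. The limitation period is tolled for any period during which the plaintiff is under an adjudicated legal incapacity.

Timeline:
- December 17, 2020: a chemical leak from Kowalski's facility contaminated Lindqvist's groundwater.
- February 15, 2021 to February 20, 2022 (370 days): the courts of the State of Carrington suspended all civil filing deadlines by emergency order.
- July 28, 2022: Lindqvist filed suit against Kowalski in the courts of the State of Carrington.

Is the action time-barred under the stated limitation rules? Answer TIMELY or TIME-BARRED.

The cause of action accrued on December 17, 2020, the date of the act.
The untolled deadline — 6 months after December 17, 2020 — is June 17, 2021.
The emergency suspension of filing deadlines from February 15, 2021 to February 20, 2022 tolled the period for 370 days, extending the deadline to June 22, 2022.
Filing on July 28, 2022 missed the June 22, 2022 deadline — the action is time-barred.

TIME-BARRED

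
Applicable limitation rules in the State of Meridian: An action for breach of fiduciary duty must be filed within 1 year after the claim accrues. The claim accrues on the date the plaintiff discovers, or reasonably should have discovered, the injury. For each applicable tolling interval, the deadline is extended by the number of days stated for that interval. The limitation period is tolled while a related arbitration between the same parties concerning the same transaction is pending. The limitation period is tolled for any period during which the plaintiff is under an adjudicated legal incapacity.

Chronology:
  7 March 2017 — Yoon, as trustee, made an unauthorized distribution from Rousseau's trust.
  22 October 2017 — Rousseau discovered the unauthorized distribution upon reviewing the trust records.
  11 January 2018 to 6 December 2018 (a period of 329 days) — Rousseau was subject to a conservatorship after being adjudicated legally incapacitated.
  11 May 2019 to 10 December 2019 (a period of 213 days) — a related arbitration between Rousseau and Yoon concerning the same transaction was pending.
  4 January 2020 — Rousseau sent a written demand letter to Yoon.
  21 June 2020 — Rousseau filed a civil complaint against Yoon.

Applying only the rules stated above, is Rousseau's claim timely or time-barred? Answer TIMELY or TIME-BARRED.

TIME-BARRED

Accrual is tied to discovery, so the period began on 22 October 2017 rather than on 7 March 2017 when the act occurred.
The untolled deadline — 1 year after 22 October 2017 — is 22 October 2018.
The period was tolled for 329 days by the plaintiff's legal incapacity (11 January 2018 to 6 December 2018), pushing the deadline to 16 September 2019.
The period was tolled for 213 days by the pending related arbitration (11 May 2019 to 10 December 2019), pushing the deadline to 16 April 2020.
The other events in the timeline have no effect on the limitation period under the stated rules.
The 21 June 2020 filing falls after the 16 April 2020 deadline; the claim is time-barred.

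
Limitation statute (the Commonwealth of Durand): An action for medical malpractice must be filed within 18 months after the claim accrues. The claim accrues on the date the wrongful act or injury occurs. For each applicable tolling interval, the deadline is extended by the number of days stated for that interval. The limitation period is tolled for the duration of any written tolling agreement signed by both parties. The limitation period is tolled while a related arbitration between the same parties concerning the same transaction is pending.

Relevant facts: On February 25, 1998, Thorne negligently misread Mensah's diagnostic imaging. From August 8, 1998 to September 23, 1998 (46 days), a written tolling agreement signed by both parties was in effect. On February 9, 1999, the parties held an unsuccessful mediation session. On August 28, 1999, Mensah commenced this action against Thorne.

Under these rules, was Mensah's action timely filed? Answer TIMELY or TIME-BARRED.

The limitation period began to run on February 25, 1998.
18 months from February 25, 1998 is August 25, 1999.
The written tolling agreement from August 8, 1998 to September 23, 1998 tolled the period for 46 days, extending the deadline to October 10, 1999.
The other events in the timeline have no effect on the limitation period under the stated rules.
Filing on August 28, 1999 beat the October 10, 1999 deadline — the action is timely.

TIMELY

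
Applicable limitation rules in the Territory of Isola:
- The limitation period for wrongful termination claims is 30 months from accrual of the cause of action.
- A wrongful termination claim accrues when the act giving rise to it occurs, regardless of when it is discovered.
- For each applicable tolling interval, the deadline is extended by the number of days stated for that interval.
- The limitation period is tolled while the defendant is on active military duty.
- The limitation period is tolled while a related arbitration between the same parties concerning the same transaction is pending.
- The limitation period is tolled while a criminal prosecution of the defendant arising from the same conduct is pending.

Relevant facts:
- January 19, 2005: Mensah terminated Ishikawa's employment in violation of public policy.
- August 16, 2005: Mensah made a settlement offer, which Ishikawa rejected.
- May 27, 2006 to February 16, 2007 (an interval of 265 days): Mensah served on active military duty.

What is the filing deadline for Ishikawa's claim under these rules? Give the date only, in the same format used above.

The claim accrued on January 19, 2005, when the wrongful act occurred.
Adding the 30 months base period to January 19, 2005 gives a deadline of July 19, 2007, before any tolling.
Because the defendant's active military service ran from May 27, 2006 to February 16, 2007, the deadline is extended by 265 days to April 9, 2008.
The other events in the timeline have no effect on the limitation period under the stated rules.

April 9, 2008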